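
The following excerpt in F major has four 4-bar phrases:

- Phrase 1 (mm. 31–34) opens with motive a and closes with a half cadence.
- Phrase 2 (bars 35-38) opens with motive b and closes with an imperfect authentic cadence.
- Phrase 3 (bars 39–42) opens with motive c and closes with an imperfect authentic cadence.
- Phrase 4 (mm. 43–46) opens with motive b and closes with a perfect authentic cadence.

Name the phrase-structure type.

contrasting double period

Four phrases in two halves: the first half (measures 31-38) ends with an imperfect authentic cadence, the second (mm. 39-46) with a perfect authentic cadence — a large antecedent–consequent pair, i.e. a double period.
Phrase 3 begins with different material from phrase 1, making it contrasting.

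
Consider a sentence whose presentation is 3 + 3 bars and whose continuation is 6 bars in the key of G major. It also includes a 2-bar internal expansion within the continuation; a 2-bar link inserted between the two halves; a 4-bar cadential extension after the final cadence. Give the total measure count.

20 measures

Basic sentence: 3 + 3 + 6 = 12 bars.
12 (basic form) + 2 (internal expansion) + 2 (link) + 4 (cadential extension) = 20.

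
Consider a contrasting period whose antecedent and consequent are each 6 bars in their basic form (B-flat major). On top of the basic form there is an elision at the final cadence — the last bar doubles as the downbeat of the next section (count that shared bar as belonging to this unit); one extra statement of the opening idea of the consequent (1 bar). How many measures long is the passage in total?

13 measures

Basic contrasting period: 6 + 6 = 12 bars.
12 (basic form) + 1 (extra statement) = 13.
The elision shares a bar with the next section but does not change this unit's count.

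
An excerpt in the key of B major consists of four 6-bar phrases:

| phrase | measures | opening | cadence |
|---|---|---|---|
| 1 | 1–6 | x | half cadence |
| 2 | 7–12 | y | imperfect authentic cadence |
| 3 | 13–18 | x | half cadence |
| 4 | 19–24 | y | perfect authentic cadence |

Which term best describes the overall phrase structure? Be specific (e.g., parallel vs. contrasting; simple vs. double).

parallel double period

Four phrases in two halves: the first half (mm. 1–12) ends with an imperfect authentic cadence, the second (mm. 13–24) with a perfect authentic cadence — a large antecedent–consequent pair, i.e. a double period.
Phrase 3 begins with the same material as phrase 1, making it parallel.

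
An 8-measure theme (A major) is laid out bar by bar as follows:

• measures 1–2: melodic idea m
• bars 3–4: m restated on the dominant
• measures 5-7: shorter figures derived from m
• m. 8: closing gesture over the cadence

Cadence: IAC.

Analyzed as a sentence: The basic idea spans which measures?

measures 1–2

The presentation of a sentence is the basic idea (measures 1-2) plus its repetition (mm. 3–4); the basic idea is therefore measures 1–2.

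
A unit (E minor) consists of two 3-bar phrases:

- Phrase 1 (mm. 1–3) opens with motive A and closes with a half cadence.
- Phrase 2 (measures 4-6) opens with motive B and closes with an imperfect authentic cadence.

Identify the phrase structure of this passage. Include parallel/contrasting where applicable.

contrasting period

Phrase 1 ends with a half cadence (weaker) and phrase 2 with an imperfect authentic cadence (stronger): antecedent + consequent = a period.
The two phrases open with different material (A / B), so the period is contrasting.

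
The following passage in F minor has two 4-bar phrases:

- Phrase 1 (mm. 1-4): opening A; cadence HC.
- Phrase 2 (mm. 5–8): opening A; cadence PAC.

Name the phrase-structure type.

parallel period

Phrase 1 ends with a half cadence (weaker) and phrase 2 with a perfect authentic cadence (stronger): antecedent + consequent = a period.
The two phrases open with the same material (A / A), so the period is parallel.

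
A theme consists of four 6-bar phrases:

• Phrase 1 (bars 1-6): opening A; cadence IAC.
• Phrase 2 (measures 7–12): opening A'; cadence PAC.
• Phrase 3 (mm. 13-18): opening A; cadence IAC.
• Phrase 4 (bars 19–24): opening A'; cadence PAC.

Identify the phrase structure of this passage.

The cadence pattern IAC–PAC–IAC–PAC is weak–strong twice, and phrases 3–4 restate phrases 1–2: a period heard twice, not a double period (which would end weakly at phrase 2).

repeated period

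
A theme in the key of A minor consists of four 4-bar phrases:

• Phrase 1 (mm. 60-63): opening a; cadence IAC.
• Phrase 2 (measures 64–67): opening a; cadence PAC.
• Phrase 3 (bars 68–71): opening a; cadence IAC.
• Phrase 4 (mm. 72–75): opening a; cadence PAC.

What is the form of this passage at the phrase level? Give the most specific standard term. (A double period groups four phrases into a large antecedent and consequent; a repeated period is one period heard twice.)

repeated period

The cadence pattern IAC–PAC–IAC–PAC is weak–strong twice, and phrases 3–4 restate phrases 1–2: a period heard twice, not a double period (which would end weakly at phrase 2).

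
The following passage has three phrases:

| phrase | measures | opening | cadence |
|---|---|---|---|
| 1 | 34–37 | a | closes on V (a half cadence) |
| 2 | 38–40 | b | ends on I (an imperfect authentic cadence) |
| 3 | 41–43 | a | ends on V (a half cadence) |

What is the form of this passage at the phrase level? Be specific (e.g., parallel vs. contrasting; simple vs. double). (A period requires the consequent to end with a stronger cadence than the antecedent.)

The final phrase closes with a half cadence, which is not stronger than the preceding imperfect authentic cadence; the 3 phrases lack an overall antecedent–consequent design and so form a phrase group.

phrase group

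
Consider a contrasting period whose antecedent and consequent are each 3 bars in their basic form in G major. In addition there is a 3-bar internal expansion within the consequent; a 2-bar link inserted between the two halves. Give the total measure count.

11 measures

Basic contrasting period: 3 + 3 = 6 bars.
6 (basic form) + 3 (internal expansion) + 2 (link) = 11.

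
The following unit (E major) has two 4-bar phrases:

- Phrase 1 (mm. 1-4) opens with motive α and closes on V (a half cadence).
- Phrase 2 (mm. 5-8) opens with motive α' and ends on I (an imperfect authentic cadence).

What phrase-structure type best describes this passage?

parallel period

Phrase 1 ends with a half cadence (weaker) and phrase 2 with an imperfect authentic cadence (stronger): antecedent + consequent = a period.
The two phrases open with the same material (α / α'), so the period is parallel.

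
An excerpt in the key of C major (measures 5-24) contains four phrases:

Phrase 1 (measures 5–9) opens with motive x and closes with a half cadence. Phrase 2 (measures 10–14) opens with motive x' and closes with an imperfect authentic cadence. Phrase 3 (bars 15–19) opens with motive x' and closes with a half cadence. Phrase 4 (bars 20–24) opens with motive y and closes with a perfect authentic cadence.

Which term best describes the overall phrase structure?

parallel double period

Four phrases in two halves: the first half (measures 5–14) ends with an imperfect authentic cadence, the second (mm. 15–24) with a perfect authentic cadence — a large antecedent–consequent pair, i.e. a double period.
Phrase 3 begins with the same material as phrase 1, making it parallel.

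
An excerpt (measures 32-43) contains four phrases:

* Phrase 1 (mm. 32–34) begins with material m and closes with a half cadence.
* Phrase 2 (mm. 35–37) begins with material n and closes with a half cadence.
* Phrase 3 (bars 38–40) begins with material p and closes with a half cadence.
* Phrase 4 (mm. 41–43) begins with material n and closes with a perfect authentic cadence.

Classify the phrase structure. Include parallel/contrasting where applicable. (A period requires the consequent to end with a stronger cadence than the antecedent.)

contrasting double period

Four phrases in two halves: the first half (measures 32–37) ends with a half cadence, the second (mm. 38-43) with a perfect authentic cadence — a large antecedent–consequent pair, i.e. a double period.
Phrase 3 begins with different material from phrase 1, making it contrasting.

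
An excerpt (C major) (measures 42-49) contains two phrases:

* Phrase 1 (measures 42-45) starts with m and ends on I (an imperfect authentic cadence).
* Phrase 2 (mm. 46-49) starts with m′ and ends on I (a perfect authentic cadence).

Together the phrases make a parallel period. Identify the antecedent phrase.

The phrase ending with the weaker cadence (imperfect authentic cadence) is the antecedent; the one ending more conclusively (perfect authentic cadence) is the consequent. The antecedent is phrase 1.

phrase 1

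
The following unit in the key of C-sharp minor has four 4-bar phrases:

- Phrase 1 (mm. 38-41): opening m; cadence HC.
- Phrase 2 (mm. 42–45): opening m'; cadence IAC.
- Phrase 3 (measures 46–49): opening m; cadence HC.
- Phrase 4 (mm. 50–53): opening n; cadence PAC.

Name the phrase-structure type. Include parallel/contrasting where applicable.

Four phrases in two halves: the first half (measures 38-45) ends with an imperfect authentic cadence, the second (mm. 46–53) with a perfect authentic cadence — a large antecedent–consequent pair, i.e. a double period.
Phrase 3 begins with the same material as phrase 1, making it parallel.

parallel double period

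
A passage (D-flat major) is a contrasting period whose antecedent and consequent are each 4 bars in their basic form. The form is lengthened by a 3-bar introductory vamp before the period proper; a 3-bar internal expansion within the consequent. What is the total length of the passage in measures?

Basic contrasting period: 4 + 4 = 8 bars.
8 (basic form) + 3 (introduction) + 3 (internal expansion) = 14.

14 measures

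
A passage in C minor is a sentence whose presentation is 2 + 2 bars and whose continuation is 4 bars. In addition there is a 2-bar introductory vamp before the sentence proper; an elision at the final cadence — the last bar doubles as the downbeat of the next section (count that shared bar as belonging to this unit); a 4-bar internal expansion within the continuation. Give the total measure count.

Basic sentence: 2 + 2 + 4 = 8 bars.
8 (basic form) + 2 (introduction) + 4 (internal expansion) = 14.
The elision shares a bar with the next section but does not change this unit's count.

14 measures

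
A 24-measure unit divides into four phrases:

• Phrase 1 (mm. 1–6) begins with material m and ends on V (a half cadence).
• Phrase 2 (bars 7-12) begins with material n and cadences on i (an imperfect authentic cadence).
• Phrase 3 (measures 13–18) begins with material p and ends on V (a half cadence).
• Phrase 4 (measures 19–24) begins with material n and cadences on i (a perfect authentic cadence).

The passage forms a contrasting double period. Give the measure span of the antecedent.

In a double period the four phrases pair into a large antecedent (phrases 1–2, ending imperfect authentic cadence) and a large consequent (phrases 3–4, ending perfect authentic cadence). The antecedent spans measures 1–12.

measures 1–12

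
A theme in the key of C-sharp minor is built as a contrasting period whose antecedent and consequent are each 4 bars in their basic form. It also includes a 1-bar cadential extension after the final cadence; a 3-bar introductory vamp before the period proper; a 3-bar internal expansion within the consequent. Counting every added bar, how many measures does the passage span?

15 measures

Basic contrasting period: 4 + 4 = 8 bars.
8 (basic form) + 1 (cadential extension) + 3 (introduction) + 3 (internal expansion) = 15.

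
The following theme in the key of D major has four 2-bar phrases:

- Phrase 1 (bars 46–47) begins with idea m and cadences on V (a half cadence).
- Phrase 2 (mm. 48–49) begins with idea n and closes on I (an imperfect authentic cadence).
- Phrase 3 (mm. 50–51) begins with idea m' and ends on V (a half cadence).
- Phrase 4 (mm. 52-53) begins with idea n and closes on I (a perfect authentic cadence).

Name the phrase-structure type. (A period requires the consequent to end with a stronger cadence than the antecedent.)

Four phrases in two halves: the first half (measures 46–49) ends with an imperfect authentic cadence, the second (mm. 50–53) with a perfect authentic cadence — a large antecedent–consequent pair, i.e. a double period.
Phrase 3 begins with the same material as phrase 1, making it parallel.

parallel double period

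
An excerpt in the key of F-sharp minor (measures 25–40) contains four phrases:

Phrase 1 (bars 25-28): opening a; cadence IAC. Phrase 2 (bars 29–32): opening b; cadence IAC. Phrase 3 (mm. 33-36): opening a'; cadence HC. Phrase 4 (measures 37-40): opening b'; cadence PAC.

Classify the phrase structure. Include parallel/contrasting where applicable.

parallel double period

Four phrases in two halves: the first half (mm. 25–32) ends with an imperfect authentic cadence, the second (mm. 33-40) with a perfect authentic cadence — a large antecedent–consequent pair, i.e. a double period.
Phrase 3 begins with the same material as phrase 1, making it parallel.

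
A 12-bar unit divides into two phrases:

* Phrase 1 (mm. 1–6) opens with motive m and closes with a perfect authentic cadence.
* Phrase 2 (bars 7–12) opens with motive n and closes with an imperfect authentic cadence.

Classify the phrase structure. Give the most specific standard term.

The second phrase closes with an imperfect authentic cadence, which is not stronger than the first phrase's perfect authentic cadence; without a weak→strong cadential pair there is no antecedent–consequent relationship, so this is a phrase group rather than a period.

phrase group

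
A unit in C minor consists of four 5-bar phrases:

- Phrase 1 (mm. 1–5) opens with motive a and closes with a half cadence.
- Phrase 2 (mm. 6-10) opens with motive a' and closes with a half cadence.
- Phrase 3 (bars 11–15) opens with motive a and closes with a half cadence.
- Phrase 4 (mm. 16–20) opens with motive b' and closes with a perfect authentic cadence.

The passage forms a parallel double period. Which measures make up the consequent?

measures 11–20

In a double period the first pair of phrases (ending half cadence) is the large antecedent and the second pair (ending perfect authentic cadence) is the large consequent; the consequent is measures 11–20.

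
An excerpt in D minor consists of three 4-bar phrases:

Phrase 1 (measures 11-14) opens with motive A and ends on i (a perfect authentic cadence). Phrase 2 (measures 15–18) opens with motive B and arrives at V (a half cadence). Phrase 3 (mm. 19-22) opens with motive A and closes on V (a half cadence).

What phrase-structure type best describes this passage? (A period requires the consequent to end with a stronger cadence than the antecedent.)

phrase group

The final phrase closes with a half cadence, which is not stronger than the preceding half cadence; the 3 phrases lack an overall antecedent–consequent design and so form a phrase group.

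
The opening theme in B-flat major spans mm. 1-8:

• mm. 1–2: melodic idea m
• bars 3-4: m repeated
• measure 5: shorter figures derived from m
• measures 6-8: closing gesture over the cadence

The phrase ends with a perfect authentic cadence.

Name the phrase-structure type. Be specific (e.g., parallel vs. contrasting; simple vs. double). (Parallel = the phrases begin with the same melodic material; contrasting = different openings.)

sentence

Basic idea (measures 1–2) + its repetition (measures 3-4) form the presentation; fragmentation and cadence (mm. 5–8) form the continuation — the 8-bar whole is a sentence.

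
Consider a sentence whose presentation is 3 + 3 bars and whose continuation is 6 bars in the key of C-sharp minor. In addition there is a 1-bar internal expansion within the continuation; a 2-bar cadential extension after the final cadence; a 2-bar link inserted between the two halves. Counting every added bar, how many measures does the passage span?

17 measures

Basic sentence: 3 + 3 + 6 = 12 bars.
12 (basic form) + 1 (internal expansion) + 2 (cadential extension) + 2 (link) = 17.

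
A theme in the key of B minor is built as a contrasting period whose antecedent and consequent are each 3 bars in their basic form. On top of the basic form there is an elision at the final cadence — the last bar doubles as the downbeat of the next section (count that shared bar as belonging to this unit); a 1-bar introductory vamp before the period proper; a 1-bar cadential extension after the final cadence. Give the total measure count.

8 measures

Basic contrasting period: 3 + 3 = 6 bars.
6 (basic form) + 1 (introduction) + 1 (cadential extension) = 8.
The elision shares a bar with the next section but does not change this unit's count.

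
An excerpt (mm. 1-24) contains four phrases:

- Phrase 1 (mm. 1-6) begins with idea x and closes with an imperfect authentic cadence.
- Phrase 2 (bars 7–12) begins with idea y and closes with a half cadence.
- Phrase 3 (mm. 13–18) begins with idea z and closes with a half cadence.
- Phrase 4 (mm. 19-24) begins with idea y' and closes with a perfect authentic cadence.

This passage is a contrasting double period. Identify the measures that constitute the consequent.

In a double period the four phrases pair into a large antecedent (phrases 1–2, ending half cadence) and a large consequent (phrases 3–4, ending perfect authentic cadence). The consequent spans mm. 13–24.

measures 13–24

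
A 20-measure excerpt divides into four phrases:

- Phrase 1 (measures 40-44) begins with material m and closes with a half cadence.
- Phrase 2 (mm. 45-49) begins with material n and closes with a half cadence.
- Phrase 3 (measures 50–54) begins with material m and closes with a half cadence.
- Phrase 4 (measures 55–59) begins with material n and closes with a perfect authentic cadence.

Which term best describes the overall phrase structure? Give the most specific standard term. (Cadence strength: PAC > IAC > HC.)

parallel double period

Four phrases in two halves: the first half (mm. 40–49) ends with a half cadence, the second (mm. 50-59) with a perfect authentic cadence — a large antecedent–consequent pair, i.e. a double period.
Phrase 3 begins with the same material as phrase 1, making it parallel.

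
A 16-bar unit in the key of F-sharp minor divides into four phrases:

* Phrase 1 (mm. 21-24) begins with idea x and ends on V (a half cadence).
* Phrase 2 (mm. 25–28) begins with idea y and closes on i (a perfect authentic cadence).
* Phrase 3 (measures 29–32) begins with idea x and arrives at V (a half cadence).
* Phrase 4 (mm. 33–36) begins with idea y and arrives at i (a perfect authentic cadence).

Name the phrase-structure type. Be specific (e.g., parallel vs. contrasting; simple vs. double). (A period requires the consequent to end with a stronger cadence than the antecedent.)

repeated period

The cadence pattern HC–PAC–HC–PAC is weak–strong twice, and phrases 3–4 restate phrases 1–2: a period heard twice, not a double period (which would end weakly at phrase 2).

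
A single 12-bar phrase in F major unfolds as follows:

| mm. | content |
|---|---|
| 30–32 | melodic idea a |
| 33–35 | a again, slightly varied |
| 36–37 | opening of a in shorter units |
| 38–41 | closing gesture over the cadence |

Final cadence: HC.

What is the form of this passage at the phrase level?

Basic idea (mm. 30–32) + its repetition (mm. 33-35) form the presentation; fragmentation and cadence (mm. 36–41) form the continuation — the 12-bar whole is a sentence.

sentence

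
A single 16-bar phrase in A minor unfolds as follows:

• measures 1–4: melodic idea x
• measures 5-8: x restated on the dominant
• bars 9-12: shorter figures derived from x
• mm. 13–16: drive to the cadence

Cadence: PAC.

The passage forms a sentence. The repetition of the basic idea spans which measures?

measures 5–8

The presentation of a sentence is the basic idea (bars 1-4) plus its repetition (measures 5-8); the repetition of the basic idea is therefore bars 5–8.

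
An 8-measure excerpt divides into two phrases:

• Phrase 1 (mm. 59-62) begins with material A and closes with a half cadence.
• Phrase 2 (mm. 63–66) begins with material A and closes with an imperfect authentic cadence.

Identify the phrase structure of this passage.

parallel period

Phrase 1 ends with a half cadence (weaker) and phrase 2 with an imperfect authentic cadence (stronger): antecedent + consequent = a period.
The two phrases open with the same material (A / A), so the period is parallel.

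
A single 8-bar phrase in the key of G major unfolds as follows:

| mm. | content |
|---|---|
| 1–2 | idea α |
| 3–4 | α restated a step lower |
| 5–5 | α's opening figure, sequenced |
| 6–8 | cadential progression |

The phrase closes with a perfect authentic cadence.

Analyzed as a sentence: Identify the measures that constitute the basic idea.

The presentation of a sentence is the basic idea (bars 1–2) plus its repetition (bars 3–4); the basic idea is therefore bars 1–2.

measures 1–2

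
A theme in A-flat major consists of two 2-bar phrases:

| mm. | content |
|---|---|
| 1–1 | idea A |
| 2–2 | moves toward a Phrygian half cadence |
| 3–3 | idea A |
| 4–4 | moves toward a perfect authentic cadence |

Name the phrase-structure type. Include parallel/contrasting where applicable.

parallel period

Phrase 1 ends with a Phrygian half cadence (weaker) and phrase 2 with a perfect authentic cadence (stronger): antecedent + consequent = a period.
The two phrases open with the same material (A / A), so the period is parallel.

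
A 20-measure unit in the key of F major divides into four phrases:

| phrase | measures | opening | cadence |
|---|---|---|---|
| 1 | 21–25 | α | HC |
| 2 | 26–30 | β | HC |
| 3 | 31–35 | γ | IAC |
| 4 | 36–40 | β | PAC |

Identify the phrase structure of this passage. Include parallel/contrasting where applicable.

contrasting double period

Four phrases in two halves: the first half (measures 21–30) ends with a half cadence, the second (mm. 31-40) with a perfect authentic cadence — a large antecedent–consequent pair, i.e. a double period.
Phrase 3 begins with different material from phrase 1, making it contrasting.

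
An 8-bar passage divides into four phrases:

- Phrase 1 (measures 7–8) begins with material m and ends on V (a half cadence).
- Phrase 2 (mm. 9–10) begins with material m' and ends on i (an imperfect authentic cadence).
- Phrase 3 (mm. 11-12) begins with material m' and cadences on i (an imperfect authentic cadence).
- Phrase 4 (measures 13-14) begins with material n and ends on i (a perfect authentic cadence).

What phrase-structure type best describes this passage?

Four phrases in two halves: the first half (bars 7–10) ends with an imperfect authentic cadence, the second (measures 11-14) with a perfect authentic cadence — a large antecedent–consequent pair, i.e. a double period.
Phrase 3 begins with the same material as phrase 1, making it parallel.

parallel double period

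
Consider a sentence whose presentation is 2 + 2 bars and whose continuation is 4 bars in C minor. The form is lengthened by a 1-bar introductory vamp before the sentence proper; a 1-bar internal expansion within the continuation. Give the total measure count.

Basic sentence: 2 + 2 + 4 = 8 bars.
8 (basic form) + 1 (introduction) + 1 (internal expansion) = 10.

10 measures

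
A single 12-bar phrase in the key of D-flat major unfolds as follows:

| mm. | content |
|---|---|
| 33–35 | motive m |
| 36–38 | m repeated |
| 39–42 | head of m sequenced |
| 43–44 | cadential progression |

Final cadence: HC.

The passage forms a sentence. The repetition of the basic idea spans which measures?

The presentation of a sentence is the basic idea (bars 33–35) plus its repetition (measures 36-38); the repetition of the basic idea is therefore mm. 36-38.

measures 36–38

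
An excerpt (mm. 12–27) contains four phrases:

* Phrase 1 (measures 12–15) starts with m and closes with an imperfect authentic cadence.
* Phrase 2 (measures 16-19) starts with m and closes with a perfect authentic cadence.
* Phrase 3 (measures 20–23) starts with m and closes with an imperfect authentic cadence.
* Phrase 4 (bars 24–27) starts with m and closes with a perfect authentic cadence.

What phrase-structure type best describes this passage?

The cadence pattern IAC–PAC–IAC–PAC is weak–strong twice, and phrases 3–4 restate phrases 1–2: a period heard twice, not a double period (which would end weakly at phrase 2).

repeated period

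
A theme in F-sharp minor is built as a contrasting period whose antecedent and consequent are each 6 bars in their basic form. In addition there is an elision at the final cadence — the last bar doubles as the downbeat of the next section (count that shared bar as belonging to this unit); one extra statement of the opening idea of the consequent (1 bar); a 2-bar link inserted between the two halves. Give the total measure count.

15 measures

Basic contrasting period: 6 + 6 = 12 bars.
12 (basic form) + 1 (extra statement) + 2 (link) = 15.
The elision shares a bar with the next section but does not change this unit's count.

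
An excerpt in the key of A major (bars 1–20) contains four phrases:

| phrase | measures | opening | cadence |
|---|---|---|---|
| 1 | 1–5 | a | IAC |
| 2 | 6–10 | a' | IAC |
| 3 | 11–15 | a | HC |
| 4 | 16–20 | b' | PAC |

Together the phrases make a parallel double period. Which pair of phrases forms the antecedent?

phrases 1 and 2

In a double period the first pair of phrases (ending imperfect authentic cadence) is the large antecedent and the second pair (ending perfect authentic cadence) is the large consequent; the antecedent is phrases 1 and 2.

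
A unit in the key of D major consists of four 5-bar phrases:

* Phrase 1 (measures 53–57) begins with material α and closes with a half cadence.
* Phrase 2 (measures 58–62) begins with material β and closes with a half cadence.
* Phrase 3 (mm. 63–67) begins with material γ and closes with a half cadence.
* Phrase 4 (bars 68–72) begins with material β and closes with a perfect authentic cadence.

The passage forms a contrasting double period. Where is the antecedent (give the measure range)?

measures 53–62

In a double period the four phrases pair into a large antecedent (phrases 1–2, ending half cadence) and a large consequent (phrases 3–4, ending perfect authentic cadence). The antecedent spans measures 53–62.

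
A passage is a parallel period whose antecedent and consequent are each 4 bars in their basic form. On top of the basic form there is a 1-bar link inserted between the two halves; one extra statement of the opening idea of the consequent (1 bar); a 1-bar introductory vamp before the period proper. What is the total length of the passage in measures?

11 measures

Basic parallel period: 4 + 4 = 8 bars.
8 (basic form) + 1 (link) + 1 (extra statement) + 1 (introduction) = 11.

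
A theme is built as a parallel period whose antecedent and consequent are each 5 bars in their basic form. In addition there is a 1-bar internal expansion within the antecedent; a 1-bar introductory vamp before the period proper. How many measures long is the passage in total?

12 measures

Basic parallel period: 5 + 5 = 10 bars.
10 (basic form) + 1 (internal expansion) + 1 (introduction) = 12.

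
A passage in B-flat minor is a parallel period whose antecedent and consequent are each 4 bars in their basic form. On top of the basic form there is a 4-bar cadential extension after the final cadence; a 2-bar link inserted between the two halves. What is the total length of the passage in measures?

Basic parallel period: 4 + 4 = 8 bars.
8 (basic form) + 4 (cadential extension) + 2 (link) = 14.

14 measures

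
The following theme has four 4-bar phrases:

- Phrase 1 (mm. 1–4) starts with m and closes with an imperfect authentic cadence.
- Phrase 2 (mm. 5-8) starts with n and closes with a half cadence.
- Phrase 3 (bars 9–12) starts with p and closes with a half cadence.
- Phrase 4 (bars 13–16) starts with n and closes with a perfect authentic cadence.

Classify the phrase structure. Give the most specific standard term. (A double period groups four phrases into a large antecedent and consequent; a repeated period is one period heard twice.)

Four phrases in two halves: the first half (mm. 1–8) ends with a half cadence, the second (measures 9–16) with a perfect authentic cadence — a large antecedent–consequent pair, i.e. a double period.
Phrase 3 begins with different material from phrase 1, making it contrasting.

contrasting double period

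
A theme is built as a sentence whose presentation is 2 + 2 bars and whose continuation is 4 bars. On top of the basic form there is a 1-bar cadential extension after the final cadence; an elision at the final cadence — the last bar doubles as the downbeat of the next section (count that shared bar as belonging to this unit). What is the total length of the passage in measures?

9 measures

Basic sentence: 2 + 2 + 4 = 8 bars.
8 (basic form) + 1 (cadential extension) = 9.
The elision shares a bar with the next section but does not change this unit's count.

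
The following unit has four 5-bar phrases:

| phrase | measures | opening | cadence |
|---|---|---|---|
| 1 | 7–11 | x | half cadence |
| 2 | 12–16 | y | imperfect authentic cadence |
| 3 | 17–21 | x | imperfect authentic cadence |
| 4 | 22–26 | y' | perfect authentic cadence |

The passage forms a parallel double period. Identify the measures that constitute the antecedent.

In a double period the four phrases pair into a large antecedent (phrases 1–2, ending imperfect authentic cadence) and a large consequent (phrases 3–4, ending perfect authentic cadence). The antecedent spans mm. 7–16.

measures 7–16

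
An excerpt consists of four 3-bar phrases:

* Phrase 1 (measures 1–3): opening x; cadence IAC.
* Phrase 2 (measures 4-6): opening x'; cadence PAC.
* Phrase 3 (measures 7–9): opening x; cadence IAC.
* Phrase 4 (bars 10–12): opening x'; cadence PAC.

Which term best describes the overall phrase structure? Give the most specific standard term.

repeated period

The cadence pattern IAC–PAC–IAC–PAC is weak–strong twice, and phrases 3–4 restate phrases 1–2: a period heard twice, not a double period (which would end weakly at phrase 2).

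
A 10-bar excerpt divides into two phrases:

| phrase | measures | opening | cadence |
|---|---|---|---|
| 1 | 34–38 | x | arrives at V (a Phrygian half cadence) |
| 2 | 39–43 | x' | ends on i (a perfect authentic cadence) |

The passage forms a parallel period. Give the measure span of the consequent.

The phrase ending with the weaker cadence (Phrygian half cadence) is the antecedent; the one ending more conclusively (perfect authentic cadence) is the consequent. The consequent is measures 39–43.

measures 39–43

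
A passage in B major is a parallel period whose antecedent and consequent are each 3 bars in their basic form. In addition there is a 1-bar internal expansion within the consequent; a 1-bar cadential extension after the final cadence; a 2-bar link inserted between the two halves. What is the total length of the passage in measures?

10 measures

Basic parallel period: 3 + 3 = 6 bars.
6 (basic form) + 1 (internal expansion) + 1 (cadential extension) + 2 (link) = 10.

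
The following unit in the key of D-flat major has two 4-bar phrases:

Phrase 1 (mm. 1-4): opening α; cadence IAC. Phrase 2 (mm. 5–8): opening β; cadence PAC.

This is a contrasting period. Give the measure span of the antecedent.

The phrase ending with the weaker cadence (imperfect authentic cadence) is the antecedent; the one ending more conclusively (perfect authentic cadence) is the consequent. The antecedent is measures 1–4.

measures 1–4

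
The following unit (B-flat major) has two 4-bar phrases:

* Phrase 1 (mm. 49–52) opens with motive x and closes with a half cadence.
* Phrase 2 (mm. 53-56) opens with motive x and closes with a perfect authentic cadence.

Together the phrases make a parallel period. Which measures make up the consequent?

measures 53–56

The phrase ending with the weaker cadence (half cadence) is the antecedent; the one ending more conclusively (perfect authentic cadence) is the consequent. The consequent is measures 53–56.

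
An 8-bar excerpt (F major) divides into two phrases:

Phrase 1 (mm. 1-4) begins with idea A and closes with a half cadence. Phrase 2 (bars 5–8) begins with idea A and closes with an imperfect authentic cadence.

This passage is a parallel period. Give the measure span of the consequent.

measures 5–8

The antecedent is the phrase ending with the weaker cadence (half cadence, phrase 1) and the consequent the one ending more conclusively (imperfect authentic cadence, phrase 2); the consequent is mm. 5–8.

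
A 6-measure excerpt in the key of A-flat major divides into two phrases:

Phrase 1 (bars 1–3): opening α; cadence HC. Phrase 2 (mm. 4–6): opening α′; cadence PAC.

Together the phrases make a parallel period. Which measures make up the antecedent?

The phrase ending with the weaker cadence (half cadence) is the antecedent; the one ending more conclusively (perfect authentic cadence) is the consequent. The antecedent is measures 1–3.

measures 1–3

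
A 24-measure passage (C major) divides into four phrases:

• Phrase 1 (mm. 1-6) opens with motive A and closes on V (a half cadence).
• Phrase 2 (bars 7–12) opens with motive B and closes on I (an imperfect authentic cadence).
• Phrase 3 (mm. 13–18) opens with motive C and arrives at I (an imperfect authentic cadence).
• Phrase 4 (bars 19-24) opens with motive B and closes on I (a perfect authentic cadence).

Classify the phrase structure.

contrasting double period

Four phrases in two halves: the first half (measures 1-12) ends with an imperfect authentic cadence, the second (bars 13–24) with a perfect authentic cadence — a large antecedent–consequent pair, i.e. a double period.
Phrase 3 begins with different material from phrase 1, making it contrasting.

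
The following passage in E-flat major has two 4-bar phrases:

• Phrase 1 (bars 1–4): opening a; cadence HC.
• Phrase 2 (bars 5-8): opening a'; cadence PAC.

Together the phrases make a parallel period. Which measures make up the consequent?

The phrase ending with the weaker cadence (half cadence) is the antecedent; the one ending more conclusively (perfect authentic cadence) is the consequent. The consequent is measures 5–8.

measures 5–8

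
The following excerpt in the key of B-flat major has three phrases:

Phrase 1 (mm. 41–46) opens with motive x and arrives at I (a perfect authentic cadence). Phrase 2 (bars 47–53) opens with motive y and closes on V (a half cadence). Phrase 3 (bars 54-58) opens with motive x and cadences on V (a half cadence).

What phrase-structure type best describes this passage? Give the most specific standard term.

The final phrase closes with a half cadence, which is not stronger than the preceding half cadence; the 3 phrases lack an overall antecedent–consequent design and so form a phrase group.

phrase group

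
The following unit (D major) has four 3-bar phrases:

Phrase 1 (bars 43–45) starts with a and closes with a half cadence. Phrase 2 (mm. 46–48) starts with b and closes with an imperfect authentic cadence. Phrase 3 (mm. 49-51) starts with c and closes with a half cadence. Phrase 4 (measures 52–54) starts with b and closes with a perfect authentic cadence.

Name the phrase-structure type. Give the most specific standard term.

contrasting double period

Four phrases in two halves: the first half (bars 43-48) ends with an imperfect authentic cadence, the second (bars 49-54) with a perfect authentic cadence — a large antecedent–consequent pair, i.e. a double period.
Phrase 3 begins with different material from phrase 1, making it contrasting.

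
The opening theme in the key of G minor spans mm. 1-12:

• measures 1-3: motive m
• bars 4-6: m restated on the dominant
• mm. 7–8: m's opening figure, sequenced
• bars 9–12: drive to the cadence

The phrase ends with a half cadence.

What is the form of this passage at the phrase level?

Basic idea (bars 1–3) + its repetition (measures 4–6) form the presentation; fragmentation and cadence (mm. 7-12) form the continuation — the 12-bar whole is a sentence.

sentence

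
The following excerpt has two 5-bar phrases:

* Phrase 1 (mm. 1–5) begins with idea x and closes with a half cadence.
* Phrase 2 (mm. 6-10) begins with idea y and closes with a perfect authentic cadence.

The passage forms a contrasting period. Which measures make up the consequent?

The phrase ending with the weaker cadence (half cadence) is the antecedent; the one ending more conclusively (perfect authentic cadence) is the consequent. The consequent is measures 6–10.

measures 6–10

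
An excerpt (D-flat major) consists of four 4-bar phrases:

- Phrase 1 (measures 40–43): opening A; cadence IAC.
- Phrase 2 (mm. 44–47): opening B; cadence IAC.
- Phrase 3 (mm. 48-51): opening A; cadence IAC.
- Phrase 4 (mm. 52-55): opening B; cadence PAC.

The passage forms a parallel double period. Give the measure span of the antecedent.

In a double period the first pair of phrases (ending imperfect authentic cadence) is the large antecedent and the second pair (ending perfect authentic cadence) is the large consequent; the antecedent is measures 40–47.

measures 40–47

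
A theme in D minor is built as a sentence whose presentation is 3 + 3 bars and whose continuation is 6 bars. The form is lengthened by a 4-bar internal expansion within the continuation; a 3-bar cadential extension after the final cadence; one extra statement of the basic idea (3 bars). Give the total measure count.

Basic sentence: 3 + 3 + 6 = 12 bars.
12 (basic form) + 4 (internal expansion) + 3 (cadential extension) + 3 (extra statement) = 22.

22 measures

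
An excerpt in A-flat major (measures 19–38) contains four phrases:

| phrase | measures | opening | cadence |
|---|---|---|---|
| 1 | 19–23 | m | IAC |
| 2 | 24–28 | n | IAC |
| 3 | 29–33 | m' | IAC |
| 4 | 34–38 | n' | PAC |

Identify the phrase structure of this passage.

Four phrases in two halves: the first half (mm. 19–28) ends with an imperfect authentic cadence, the second (measures 29–38) with a perfect authentic cadence — a large antecedent–consequent pair, i.e. a double period.
Phrase 3 begins with the same material as phrase 1, making it parallel.

parallel double period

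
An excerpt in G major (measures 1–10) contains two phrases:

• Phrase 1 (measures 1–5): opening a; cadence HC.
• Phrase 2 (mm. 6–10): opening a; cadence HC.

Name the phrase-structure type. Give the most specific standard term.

repeated phrase

Both phrases have the same opening (a) and the same cadence (half cadence): the second is a restatement, not a consequent, so this is a repeated phrase rather than a period.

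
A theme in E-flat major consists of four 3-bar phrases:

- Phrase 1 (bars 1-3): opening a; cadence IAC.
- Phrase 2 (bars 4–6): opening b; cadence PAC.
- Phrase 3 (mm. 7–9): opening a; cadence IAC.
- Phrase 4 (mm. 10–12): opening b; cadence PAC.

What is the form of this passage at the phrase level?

repeated period

The cadence pattern IAC–PAC–IAC–PAC is weak–strong twice, and phrases 3–4 restate phrases 1–2: a period heard twice, not a double period (which would end weakly at phrase 2).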